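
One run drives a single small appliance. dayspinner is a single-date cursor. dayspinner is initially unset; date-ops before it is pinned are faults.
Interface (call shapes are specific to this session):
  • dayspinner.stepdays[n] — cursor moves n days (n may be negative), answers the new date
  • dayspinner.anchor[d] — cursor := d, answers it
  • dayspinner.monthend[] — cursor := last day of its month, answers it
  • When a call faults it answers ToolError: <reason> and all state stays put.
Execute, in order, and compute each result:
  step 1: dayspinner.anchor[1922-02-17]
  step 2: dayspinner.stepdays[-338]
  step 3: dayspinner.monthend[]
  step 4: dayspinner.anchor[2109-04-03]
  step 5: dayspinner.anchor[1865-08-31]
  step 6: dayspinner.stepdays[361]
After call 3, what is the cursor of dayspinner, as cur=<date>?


==> dayspinner.anchor(d→1922-02-17)
<== 1922-02-17
==> dayspinner.stepdays(n→-338)
<== 1921-03-16
==> dayspinner.monthend()
<== 1921-03-31
==> dayspinner.anchor(d→2109-04-03)
<== 2109-04-03
==> dayspinner.anchor(d→1865-08-31)
<== 1865-08-31
==> dayspinner.stepdays(n→361)
<== 1866-08-27

Answer: cur=1921-03-31


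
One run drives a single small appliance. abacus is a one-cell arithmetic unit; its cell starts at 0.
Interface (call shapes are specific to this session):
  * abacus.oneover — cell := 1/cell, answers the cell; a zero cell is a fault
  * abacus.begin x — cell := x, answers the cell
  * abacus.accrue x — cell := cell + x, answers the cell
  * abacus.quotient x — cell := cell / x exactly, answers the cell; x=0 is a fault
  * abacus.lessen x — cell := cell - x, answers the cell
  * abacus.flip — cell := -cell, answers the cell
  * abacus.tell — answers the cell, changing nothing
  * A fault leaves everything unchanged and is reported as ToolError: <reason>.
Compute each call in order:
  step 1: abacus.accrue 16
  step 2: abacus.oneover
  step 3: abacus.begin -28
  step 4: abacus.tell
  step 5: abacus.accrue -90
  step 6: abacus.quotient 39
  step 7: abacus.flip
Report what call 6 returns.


Answer: -118/39

Derivation:
;; 1. abacus.accrue(x='16') : 16
;; 2. abacus.oneover() : 1/16
;; 3. abacus.begin(x='-28') : -28
;; 4. abacus.tell() : -28
;; 5. abacus.accrue(x='-90') : -118
;; 6. abacus.quotient(x='39') : -118/39
;; 7. abacus.flip() : 118/39


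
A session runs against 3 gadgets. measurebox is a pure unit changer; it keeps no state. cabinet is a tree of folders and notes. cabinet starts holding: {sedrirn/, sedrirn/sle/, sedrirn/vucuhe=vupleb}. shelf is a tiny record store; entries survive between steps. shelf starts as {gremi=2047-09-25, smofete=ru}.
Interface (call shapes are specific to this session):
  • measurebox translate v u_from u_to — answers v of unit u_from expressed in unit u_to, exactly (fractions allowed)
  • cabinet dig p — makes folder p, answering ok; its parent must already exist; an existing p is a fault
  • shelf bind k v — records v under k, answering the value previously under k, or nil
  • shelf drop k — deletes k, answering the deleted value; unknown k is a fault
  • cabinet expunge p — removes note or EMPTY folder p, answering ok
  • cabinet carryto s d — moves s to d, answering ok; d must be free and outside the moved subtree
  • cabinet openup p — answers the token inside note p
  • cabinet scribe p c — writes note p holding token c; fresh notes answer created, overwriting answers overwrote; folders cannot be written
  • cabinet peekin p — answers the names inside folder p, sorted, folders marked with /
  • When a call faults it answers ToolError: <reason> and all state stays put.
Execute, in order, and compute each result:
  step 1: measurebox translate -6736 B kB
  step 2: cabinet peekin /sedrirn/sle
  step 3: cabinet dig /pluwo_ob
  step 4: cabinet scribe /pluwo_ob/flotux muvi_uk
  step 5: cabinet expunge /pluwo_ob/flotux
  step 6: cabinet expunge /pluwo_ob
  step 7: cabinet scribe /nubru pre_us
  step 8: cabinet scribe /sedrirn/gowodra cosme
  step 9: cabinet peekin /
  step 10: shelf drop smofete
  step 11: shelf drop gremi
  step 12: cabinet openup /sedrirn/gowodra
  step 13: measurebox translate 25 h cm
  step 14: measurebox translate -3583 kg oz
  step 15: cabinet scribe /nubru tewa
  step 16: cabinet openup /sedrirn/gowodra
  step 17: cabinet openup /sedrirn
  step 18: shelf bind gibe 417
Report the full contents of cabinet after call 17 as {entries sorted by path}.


-- measurebox translate(-6736, B, kB) -> -842/125
-- cabinet peekin(/sedrirn/sle) -> []
-- cabinet dig(/pluwo_ob) -> ok
-- cabinet scribe(/pluwo_ob/flotux, muvi_uk) -> created
-- cabinet expunge(/pluwo_ob/flotux) -> ok
-- cabinet expunge(/pluwo_ob) -> ok
-- cabinet scribe(/nubru, pre_us) -> created
-- cabinet scribe(/sedrirn/gowodra, cosme) -> created
-- cabinet peekin(/) -> [nubru, sedrirn/]
-- shelf drop(smofete) -> ru
-- shelf drop(gremi) -> 2047-09-25
-- cabinet openup(/sedrirn/gowodra) -> cosme
-- measurebox translate(25, h, cm) -> ToolError: incompatible units
-- measurebox translate(-3583, kg, oz) -> -5732800000000/45359237
-- cabinet scribe(/nubru, tewa) -> overwrote
-- cabinet openup(/sedrirn/gowodra) -> cosme
-- cabinet openup(/sedrirn) -> ToolError: is a directory
-- shelf bind(gibe, 417) -> nil

Answer: {nubru=tewa, sedrirn/, sedrirn/gowodra=cosme, sedrirn/sle/, sedrirn/vucuhe=vupleb}


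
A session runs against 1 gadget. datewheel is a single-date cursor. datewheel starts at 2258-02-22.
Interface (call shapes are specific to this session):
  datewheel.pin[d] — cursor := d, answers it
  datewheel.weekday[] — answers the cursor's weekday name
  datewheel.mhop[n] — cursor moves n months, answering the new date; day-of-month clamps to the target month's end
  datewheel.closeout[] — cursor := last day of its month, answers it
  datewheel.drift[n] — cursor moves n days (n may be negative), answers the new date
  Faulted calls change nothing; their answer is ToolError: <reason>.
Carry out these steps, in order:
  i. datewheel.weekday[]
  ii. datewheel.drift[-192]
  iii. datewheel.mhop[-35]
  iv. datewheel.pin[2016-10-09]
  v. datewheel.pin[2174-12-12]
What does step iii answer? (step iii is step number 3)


·→ weekday()
·← Monday
·→ drift(n=-192)
·← 2257-08-14
·→ mhop(n=-35)
·← 2254-09-14
·→ pin(d=2016-10-09)
·← 2016-10-09
·→ pin(d=2174-12-12)
·← 2174-12-12

Answer: 2254-09-14


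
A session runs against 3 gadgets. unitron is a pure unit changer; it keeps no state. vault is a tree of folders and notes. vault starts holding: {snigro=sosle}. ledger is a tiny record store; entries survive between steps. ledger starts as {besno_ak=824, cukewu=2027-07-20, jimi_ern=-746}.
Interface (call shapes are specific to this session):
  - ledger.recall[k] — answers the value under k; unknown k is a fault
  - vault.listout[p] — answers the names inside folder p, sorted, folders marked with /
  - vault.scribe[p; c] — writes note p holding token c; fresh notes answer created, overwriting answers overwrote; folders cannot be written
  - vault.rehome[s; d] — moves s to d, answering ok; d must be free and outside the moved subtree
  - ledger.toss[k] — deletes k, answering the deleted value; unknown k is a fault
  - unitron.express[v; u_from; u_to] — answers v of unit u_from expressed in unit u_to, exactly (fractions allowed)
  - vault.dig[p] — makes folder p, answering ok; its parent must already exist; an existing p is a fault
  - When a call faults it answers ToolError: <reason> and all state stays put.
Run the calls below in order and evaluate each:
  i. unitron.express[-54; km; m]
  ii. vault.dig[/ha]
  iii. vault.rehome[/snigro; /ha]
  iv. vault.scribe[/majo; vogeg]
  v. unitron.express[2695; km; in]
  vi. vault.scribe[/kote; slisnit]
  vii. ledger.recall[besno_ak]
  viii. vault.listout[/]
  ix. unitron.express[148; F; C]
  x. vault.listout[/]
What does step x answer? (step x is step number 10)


Step: unitron.express[v→-54; u_from→km; u_to→m]
Result: -54000
Step: vault.dig[p→/ha]
Result: ok
Step: vault.rehome[s→/snigro; d→/ha]
Result: ToolError: exists
Step: vault.scribe[p→/majo; c→vogeg]
Result: created
Step: unitron.express[v→2695; u_from→km; u_to→in]
Result: 13475000000/127
Step: vault.scribe[p→/kote; c→slisnit]
Result: created
Step: ledger.recall[k→besno_ak]
Result: 824
Step: vault.listout[p→/]
Result: [ha/, kote, majo, snigro]
Step: unitron.express[v→148; u_from→F; u_to→C]
Result: 580/9
Step: vault.listout[p→/]
Result: [ha/, kote, majo, snigro]

Answer: [ha/, kote, majo, snigro]


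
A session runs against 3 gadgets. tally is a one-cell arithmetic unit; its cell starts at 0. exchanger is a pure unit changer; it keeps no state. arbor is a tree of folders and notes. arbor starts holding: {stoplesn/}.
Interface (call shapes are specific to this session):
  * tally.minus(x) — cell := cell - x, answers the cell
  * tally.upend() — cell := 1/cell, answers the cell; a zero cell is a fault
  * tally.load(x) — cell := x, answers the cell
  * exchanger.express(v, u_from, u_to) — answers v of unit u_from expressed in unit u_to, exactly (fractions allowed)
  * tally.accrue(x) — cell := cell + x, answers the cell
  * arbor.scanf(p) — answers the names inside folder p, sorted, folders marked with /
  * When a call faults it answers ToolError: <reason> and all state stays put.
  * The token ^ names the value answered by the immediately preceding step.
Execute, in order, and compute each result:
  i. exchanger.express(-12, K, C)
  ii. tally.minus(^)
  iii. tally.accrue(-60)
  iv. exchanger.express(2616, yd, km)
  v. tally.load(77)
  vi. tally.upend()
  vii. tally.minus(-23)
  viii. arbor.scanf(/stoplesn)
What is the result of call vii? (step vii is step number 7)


I try exchanger.express using -12, K, C, which returns -5703/20.
Using tally.minus using ^, giving 5703/20.
Calling tally.accrue using -60: 4503/20.
Using exchanger.express using 2616, yd, km, and see 373761/156250.
Invoking tally.load using 77, — result: 77.
Calling tally.upend(), — result: 1/77.
Invoking tally.minus using -23: 1772/77.
Calling arbor.scanf using /stoplesn, which returns [].

Answer: 1772/77


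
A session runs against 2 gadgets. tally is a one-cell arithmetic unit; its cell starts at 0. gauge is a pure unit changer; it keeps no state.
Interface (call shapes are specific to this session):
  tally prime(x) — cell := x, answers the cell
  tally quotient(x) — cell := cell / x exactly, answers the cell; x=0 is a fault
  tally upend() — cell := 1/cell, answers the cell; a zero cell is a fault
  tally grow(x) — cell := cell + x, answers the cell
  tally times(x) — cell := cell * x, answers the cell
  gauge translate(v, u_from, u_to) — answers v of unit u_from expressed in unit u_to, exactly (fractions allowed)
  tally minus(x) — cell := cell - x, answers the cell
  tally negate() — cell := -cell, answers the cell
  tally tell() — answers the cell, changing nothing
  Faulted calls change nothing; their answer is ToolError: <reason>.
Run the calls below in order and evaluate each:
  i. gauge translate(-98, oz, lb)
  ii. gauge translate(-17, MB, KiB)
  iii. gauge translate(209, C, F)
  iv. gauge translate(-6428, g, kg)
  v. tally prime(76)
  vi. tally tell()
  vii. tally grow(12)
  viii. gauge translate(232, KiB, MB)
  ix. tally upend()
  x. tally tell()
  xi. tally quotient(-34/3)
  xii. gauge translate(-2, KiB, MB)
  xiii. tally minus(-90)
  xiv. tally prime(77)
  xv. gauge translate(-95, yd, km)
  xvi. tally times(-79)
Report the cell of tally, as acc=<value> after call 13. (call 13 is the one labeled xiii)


// gauge translate(v: -98, u_from: oz, u_to: lb) : -49/8
// gauge translate(v: -17, u_from: MB, u_to: KiB) : -265625/16
// gauge translate(v: 209, u_from: C, u_to: F) : 2041/5
// gauge translate(v: -6428, u_from: g, u_to: kg) : -1607/250
// tally prime(x: 76) : 76
// tally tell() : 76
// tally grow(x: 12) : 88
// gauge translate(v: 232, u_from: KiB, u_to: MB) : 3712/15625
// tally upend() : 1/88
// tally tell() : 1/88
// tally quotient(x: -34/3) : -3/2992
// gauge translate(v: -2, u_from: KiB, u_to: MB) : -32/15625
// tally minus(x: -90) : 269277/2992
// tally prime(x: 77) : 77
// gauge translate(v: -95, u_from: yd, u_to: km) : -21717/250000
// tally times(x: -79) : -6083

Answer: acc=269277/2992


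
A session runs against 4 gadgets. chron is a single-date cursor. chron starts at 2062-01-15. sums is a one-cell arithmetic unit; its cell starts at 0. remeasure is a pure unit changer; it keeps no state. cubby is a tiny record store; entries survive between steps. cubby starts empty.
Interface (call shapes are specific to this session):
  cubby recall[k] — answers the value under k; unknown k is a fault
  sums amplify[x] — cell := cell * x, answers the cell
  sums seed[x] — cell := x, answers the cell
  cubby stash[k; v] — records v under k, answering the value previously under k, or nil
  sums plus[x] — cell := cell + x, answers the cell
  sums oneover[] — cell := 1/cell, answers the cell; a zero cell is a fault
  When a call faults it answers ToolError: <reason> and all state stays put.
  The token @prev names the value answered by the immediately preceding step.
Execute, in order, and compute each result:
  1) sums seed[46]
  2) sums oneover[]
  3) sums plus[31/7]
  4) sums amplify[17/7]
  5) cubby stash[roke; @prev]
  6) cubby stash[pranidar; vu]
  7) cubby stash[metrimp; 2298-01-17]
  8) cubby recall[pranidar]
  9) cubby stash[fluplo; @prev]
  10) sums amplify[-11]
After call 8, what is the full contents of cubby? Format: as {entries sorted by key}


Answer: {metrimp=2298-01-17, pranidar=vu, roke=24361/2254}

Derivation:
% 1. sums seed(x: 46) -> 46
% 2. sums oneover() -> 1/46
% 3. sums plus(x: 31/7) -> 1433/322
% 4. sums amplify(x: 17/7) -> 24361/2254
% 5. cubby stash(k: roke, v: @prev) -> nil
% 6. cubby stash(k: pranidar, v: vu) -> nil
% 7. cubby stash(k: metrimp, v: 2298-01-17) -> nil
% 8. cubby recall(k: pranidar) -> vu
% 9. cubby stash(k: fluplo, v: @prev) -> nil
% 10. sums amplify(x: -11) -> -267971/2254


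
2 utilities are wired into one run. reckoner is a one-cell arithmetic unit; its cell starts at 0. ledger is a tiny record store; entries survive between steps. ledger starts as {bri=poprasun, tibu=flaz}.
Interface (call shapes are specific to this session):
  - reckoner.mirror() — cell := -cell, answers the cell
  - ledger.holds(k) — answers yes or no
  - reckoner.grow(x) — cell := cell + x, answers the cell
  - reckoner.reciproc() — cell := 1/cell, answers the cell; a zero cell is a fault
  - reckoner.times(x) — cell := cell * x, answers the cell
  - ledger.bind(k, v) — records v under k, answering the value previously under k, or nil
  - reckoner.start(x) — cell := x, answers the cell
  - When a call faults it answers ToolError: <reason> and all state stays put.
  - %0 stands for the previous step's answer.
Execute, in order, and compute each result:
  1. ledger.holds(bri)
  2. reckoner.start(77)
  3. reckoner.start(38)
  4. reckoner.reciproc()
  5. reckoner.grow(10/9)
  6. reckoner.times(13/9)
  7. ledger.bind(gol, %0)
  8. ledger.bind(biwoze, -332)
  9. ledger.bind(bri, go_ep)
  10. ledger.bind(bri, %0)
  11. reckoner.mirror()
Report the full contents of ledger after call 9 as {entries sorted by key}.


Answer: {biwoze=-332, bri=go_ep, gol=5057/3078, tibu=flaz}

Derivation:
$ holds k: bri
= yes
$ start x: 77
= 77
$ start x: 38
= 38
$ reciproc
= 1/38
$ grow x: 10/9
= 389/342
$ times x: 13/9
= 5057/3078
$ bind k: gol v: %0
= nil
$ bind k: biwoze v: -332
= nil
$ bind k: bri v: go_ep
= poprasun
$ bind k: bri v: %0
= go_ep
$ mirror
= -5057/3078


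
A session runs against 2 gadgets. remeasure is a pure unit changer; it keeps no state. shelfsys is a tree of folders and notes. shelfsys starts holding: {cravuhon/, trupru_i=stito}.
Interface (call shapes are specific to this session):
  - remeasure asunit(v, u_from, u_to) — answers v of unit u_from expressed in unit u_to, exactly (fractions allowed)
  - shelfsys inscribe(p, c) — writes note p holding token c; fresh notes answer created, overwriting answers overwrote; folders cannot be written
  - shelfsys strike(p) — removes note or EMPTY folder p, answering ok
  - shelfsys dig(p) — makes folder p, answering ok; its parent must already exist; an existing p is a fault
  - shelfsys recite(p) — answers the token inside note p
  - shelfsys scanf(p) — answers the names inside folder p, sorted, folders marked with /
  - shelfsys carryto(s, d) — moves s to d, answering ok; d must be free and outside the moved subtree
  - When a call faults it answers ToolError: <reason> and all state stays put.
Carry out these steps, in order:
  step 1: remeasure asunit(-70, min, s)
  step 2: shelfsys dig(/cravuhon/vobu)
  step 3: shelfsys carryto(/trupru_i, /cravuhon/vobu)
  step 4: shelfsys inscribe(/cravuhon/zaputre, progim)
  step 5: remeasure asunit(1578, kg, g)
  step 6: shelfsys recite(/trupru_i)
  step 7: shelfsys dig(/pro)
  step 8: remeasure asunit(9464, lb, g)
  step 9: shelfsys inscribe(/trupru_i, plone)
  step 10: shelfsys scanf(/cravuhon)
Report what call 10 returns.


Answer: [vobu/, zaputre]

Derivation:
CALL remeasure asunit[v=-70; u_from=min; u_to=s]
RET  -4200
CALL shelfsys dig[p=/cravuhon/vobu]
RET  ok
CALL shelfsys carryto[s=/trupru_i; d=/cravuhon/vobu]
RET  ToolError: exists
CALL shelfsys inscribe[p=/cravuhon/zaputre; c=progim]
RET  created
CALL remeasure asunit[v=1578; u_from=kg; u_to=g]
RET  1578000
CALL shelfsys recite[p=/trupru_i]
RET  stito
CALL shelfsys dig[p=/pro]
RET  ok
CALL remeasure asunit[v=9464; u_from=lb; u_to=g]
RET  53659977371/12500
CALL shelfsys inscribe[p=/trupru_i; c=plone]
RET  overwrote
CALL shelfsys scanf[p=/cravuhon]
RET  [vobu/, zaputre]


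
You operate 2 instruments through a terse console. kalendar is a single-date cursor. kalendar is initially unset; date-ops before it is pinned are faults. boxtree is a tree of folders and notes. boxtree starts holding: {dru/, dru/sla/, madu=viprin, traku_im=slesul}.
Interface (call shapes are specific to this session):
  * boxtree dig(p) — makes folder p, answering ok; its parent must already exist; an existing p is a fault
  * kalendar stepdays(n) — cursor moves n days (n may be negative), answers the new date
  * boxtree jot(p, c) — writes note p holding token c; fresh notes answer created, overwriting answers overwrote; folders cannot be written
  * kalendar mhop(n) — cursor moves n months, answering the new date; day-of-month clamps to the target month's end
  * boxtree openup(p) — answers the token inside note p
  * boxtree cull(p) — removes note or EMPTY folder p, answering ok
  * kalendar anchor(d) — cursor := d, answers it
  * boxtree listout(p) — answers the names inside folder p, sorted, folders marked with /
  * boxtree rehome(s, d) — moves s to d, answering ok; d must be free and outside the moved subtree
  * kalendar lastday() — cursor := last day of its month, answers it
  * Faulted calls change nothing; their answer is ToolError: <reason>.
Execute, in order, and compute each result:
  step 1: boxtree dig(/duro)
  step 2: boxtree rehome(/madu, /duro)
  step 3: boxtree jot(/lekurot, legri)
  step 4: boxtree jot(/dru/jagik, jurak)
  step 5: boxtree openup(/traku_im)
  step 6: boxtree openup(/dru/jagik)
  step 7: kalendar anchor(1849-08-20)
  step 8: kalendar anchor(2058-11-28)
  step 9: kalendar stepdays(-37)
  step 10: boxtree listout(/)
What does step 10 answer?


I invoke boxtree dig(p→/duro), and observe ok.
Invoking boxtree rehome(s→/madu, d→/duro), giving ToolError: exists.
I call boxtree jot(p→/lekurot, c→legri), — result: created.
Calling boxtree jot(p→/dru/jagik, c→jurak), and see created.
I try boxtree openup(p→/traku_im): slesul.
Now I run boxtree openup(p→/dru/jagik), and observe jurak.
Now I run kalendar anchor(d→1849-08-20): 1849-08-20.
I invoke kalendar anchor(d→2058-11-28): 2058-11-28.
Using kalendar stepdays(n→-37), giving 2058-10-22.
Now I run boxtree listout(p→/), and get [dru/, duro/, lekurot, madu, traku_im].

Answer: [dru/, duro/, lekurot, madu, traku_im]


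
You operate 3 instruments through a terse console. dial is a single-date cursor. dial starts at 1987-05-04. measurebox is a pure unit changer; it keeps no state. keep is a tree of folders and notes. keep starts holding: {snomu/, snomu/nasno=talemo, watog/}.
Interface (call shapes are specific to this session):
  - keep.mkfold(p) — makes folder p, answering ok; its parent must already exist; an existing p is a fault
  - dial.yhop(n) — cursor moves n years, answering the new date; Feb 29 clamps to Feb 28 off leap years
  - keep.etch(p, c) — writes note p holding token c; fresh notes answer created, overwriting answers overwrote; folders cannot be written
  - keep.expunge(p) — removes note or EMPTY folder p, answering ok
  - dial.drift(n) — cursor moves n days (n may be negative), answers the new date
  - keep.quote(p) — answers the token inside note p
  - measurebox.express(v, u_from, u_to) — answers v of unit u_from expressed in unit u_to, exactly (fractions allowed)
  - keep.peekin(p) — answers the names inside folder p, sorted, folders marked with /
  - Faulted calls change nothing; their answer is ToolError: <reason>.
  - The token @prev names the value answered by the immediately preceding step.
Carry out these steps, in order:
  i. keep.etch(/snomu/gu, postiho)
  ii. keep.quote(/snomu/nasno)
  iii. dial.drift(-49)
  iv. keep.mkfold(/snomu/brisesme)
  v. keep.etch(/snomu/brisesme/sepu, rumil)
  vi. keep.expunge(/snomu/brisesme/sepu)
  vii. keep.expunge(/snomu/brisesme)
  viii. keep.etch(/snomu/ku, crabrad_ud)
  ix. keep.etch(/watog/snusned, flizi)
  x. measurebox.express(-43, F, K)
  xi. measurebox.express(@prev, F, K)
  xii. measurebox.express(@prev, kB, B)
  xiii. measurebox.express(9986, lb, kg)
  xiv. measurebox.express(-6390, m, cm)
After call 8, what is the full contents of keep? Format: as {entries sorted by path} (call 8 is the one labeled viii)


Then etch on /snomu/gu, postiho, and observe created.
Invoking quote on /snomu/nasno, → talemo.
I run drift on -49, which returns 1987-03-16.
I run mkfold on /snomu/brisesme, giving ok.
I invoke etch on /snomu/brisesme/sepu, rumil, and see created.
I try expunge on /snomu/brisesme/sepu, yielding ok.
I run expunge on /snomu/brisesme, giving ok.
I use etch on /snomu/ku, crabrad_ud, and get created.
I use etch on /watog/snusned, flizi, which returns created.
Calling express on -43, F, K: 13889/60.
I use express on @prev, F, K, which returns 103673/270.
I invoke express on @prev, kB, B, yielding 10367300/27.
Now I run express on 9986, lb, kg: 226478670341/50000000.
Calling express on -6390, m, cm, which returns -639000.

Answer: {snomu/, snomu/gu=postiho, snomu/ku=crabrad_ud, snomu/nasno=talemo, watog/}


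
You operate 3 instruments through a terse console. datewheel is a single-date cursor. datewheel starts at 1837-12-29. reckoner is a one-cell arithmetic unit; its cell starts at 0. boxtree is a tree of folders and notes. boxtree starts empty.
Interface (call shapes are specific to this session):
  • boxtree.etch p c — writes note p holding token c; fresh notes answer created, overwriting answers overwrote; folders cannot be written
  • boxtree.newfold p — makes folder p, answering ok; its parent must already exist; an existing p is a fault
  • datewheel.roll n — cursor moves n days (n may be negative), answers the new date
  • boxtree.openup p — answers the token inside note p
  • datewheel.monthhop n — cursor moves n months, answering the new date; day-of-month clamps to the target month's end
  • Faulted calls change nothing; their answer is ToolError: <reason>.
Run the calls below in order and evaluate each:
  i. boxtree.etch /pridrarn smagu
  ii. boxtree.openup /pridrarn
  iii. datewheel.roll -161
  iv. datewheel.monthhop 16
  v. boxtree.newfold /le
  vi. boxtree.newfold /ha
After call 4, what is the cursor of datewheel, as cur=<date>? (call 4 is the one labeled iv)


Answer: cur=1838-11-21

Derivation:
Invoking boxtree.etch on p='/pridrarn', c='smagu', → created.
I run boxtree.openup on p='/pridrarn': smagu.
Now I run datewheel.roll on n='-161', giving 1837-07-21.
I run datewheel.monthhop on n='16', — result: 1838-11-21.
Now I run boxtree.newfold on p='/le', and see ok.
Then boxtree.newfold on p='/ha', — result: ok.


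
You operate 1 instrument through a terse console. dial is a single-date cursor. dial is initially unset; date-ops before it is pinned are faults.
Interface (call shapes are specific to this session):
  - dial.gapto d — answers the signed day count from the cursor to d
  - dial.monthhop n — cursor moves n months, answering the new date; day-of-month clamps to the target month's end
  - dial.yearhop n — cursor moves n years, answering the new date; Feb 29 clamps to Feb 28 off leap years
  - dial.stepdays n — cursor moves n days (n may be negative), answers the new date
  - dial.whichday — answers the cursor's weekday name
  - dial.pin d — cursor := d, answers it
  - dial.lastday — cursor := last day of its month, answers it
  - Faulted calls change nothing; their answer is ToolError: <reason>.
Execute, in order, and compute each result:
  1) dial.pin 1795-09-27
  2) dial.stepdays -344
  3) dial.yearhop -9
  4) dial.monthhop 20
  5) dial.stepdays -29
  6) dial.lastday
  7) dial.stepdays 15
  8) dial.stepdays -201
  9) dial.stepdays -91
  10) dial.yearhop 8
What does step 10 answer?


Now I run dial.pin(d→1795-09-27): 1795-09-27.
Now I run dial.stepdays(n→-344), — result: 1794-10-18.
Invoking dial.yearhop(n→-9), which returns 1785-10-18.
Now I run dial.monthhop(n→20), and observe 1787-06-18.
Then dial.stepdays(n→-29), and observe 1787-05-20.
Invoking dial.lastday(), yielding 1787-05-31.
I try dial.stepdays(n→15), and see 1787-06-15.
Using dial.stepdays(n→-201): 1786-11-26.
I call dial.stepdays(n→-91), and see 1786-08-27.
I run dial.yearhop(n→8), which returns 1794-08-27.

Answer: 1794-08-27


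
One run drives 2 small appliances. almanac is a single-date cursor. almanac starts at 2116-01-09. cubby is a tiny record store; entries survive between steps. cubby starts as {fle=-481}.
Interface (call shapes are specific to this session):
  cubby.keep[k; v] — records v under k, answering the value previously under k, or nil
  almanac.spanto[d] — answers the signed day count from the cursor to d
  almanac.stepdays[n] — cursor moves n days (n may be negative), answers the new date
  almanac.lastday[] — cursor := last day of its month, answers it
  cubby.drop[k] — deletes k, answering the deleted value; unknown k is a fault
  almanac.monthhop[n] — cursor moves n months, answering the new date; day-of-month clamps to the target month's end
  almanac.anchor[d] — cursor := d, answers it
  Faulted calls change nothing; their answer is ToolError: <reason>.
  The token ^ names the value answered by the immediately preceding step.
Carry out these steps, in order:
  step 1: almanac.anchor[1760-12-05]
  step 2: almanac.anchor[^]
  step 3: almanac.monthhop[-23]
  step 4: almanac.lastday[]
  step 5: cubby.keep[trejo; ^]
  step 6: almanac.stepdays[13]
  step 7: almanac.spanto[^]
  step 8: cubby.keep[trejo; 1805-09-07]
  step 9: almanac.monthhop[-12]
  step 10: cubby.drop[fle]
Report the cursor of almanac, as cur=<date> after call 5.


Answer: cur=1759-01-31

Derivation:
[in] almanac.anchor d=1760-12-05
  1760-12-05
[in] almanac.anchor d=^
  1760-12-05
[in] almanac.monthhop n=-23
  1759-01-05
[in] almanac.lastday
  1759-01-31
[in] cubby.keep k=trejo v=^
  nil
[in] almanac.stepdays n=13
  1759-02-13
[in] almanac.spanto d=^
  0
[in] cubby.keep k=trejo v=1805-09-07
  1759-01-31
[in] almanac.monthhop n=-12
  1758-02-13
[in] cubby.drop k=fle
  -481


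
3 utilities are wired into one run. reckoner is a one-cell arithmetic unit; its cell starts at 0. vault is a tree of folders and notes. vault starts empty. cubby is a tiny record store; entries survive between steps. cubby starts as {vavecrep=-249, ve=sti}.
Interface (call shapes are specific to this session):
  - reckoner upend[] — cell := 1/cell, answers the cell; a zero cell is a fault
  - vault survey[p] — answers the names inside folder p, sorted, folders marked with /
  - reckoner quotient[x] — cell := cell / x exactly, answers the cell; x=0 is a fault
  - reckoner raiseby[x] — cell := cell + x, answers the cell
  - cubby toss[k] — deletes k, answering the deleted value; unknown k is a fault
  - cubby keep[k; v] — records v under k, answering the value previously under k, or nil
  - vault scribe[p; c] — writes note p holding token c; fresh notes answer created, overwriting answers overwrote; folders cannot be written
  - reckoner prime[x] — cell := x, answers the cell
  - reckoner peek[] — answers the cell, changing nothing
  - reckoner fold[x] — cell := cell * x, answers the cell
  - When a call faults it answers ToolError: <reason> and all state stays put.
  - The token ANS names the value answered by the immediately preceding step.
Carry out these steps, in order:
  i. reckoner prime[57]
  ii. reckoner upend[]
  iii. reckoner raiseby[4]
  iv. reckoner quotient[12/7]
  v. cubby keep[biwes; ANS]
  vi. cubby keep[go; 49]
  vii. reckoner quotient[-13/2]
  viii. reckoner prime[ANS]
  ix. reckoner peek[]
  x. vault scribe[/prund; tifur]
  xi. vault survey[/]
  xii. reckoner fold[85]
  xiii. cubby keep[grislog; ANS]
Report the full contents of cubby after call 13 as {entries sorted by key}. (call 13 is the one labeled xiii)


// reckoner prime(57) => 57
// reckoner upend() => 1/57
// reckoner raiseby(4) => 229/57
// reckoner quotient(12/7) => 1603/684
// cubby keep(biwes, ANS) => nil
// cubby keep(go, 49) => nil
// reckoner quotient(-13/2) => -1603/4446
// reckoner prime(ANS) => -1603/4446
// reckoner peek() => -1603/4446
// vault scribe(/prund, tifur) => created
// vault survey(/) => [prund]
// reckoner fold(85) => -136255/4446
// cubby keep(grislog, ANS) => nil

Answer: {biwes=1603/684, go=49, grislog=-136255/4446, vavecrep=-249, ve=sti}


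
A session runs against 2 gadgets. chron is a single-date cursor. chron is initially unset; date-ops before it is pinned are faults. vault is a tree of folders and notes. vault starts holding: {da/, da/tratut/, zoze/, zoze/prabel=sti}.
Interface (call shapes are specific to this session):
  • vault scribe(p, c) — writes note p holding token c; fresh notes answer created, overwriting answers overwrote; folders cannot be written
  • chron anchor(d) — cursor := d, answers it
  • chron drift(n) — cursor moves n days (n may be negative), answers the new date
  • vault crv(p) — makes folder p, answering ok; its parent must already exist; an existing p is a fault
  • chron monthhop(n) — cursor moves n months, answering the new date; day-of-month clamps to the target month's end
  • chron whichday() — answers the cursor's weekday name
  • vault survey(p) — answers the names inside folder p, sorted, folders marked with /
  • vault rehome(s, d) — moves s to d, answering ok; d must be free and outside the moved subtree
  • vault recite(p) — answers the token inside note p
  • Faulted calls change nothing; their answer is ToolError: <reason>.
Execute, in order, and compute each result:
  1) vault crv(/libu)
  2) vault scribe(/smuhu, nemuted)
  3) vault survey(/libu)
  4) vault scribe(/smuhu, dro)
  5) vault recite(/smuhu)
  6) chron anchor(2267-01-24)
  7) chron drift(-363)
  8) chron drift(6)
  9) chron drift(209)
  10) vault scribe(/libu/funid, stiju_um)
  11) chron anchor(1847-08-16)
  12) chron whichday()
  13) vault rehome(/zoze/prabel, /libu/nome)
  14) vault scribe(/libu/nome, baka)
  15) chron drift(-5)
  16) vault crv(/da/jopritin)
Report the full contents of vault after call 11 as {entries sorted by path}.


·→ vault crv(p→/libu)
·← ok
·→ vault scribe(p→/smuhu, c→nemuted)
·← created
·→ vault survey(p→/libu)
·← []
·→ vault scribe(p→/smuhu, c→dro)
·← overwrote
·→ vault recite(p→/smuhu)
·← dro
·→ chron anchor(d→2267-01-24)
·← 2267-01-24
·→ chron drift(n→-363)
·← 2266-01-26
·→ chron drift(n→6)
·← 2266-02-01
·→ chron drift(n→209)
·← 2266-08-29
·→ vault scribe(p→/libu/funid, c→stiju_um)
·← created
·→ chron anchor(d→1847-08-16)
·← 1847-08-16
·→ chron whichday()
·← Monday
·→ vault rehome(s→/zoze/prabel, d→/libu/nome)
·← ok
·→ vault scribe(p→/libu/nome, c→baka)
·← overwrote
·→ chron drift(n→-5)
·← 1847-08-11
·→ vault crv(p→/da/jopritin)
·← ok

Answer: {da/, da/tratut/, libu/, libu/funid=stiju_um, smuhu=dro, zoze/, zoze/prabel=sti}


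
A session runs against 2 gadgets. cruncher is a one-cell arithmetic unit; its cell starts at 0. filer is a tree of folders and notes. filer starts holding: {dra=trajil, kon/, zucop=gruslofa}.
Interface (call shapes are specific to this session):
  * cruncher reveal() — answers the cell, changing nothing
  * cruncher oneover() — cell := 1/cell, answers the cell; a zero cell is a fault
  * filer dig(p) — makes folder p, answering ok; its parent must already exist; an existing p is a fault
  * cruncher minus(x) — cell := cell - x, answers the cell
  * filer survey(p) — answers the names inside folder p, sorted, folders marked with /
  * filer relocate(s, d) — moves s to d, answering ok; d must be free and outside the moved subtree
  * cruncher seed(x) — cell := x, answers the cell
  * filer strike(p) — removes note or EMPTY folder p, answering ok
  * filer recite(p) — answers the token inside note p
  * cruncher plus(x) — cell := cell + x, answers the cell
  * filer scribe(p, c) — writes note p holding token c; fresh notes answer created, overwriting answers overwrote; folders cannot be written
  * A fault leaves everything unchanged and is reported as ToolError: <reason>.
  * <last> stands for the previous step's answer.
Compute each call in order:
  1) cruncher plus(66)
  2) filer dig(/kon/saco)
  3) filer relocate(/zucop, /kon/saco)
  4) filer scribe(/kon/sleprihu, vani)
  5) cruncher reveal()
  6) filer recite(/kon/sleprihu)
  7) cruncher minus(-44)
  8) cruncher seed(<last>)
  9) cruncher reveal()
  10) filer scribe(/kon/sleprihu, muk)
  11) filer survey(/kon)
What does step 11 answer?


Answer: [saco/, sleprihu]

Derivation:
Step: cruncher plus[66]
Result: 66
Step: filer dig[/kon/saco]
Result: ok
Step: filer relocate[/zucop; /kon/saco]
Result: ToolError: exists
Step: filer scribe[/kon/sleprihu; vani]
Result: created
Step: cruncher reveal[]
Result: 66
Step: filer recite[/kon/sleprihu]
Result: vani
Step: cruncher minus[-44]
Result: 110
Step: cruncher seed[<last>]
Result: 110
Step: cruncher reveal[]
Result: 110
Step: filer scribe[/kon/sleprihu; muk]
Result: overwrote
Step: filer survey[/kon]
Result: [saco/, sleprihu]


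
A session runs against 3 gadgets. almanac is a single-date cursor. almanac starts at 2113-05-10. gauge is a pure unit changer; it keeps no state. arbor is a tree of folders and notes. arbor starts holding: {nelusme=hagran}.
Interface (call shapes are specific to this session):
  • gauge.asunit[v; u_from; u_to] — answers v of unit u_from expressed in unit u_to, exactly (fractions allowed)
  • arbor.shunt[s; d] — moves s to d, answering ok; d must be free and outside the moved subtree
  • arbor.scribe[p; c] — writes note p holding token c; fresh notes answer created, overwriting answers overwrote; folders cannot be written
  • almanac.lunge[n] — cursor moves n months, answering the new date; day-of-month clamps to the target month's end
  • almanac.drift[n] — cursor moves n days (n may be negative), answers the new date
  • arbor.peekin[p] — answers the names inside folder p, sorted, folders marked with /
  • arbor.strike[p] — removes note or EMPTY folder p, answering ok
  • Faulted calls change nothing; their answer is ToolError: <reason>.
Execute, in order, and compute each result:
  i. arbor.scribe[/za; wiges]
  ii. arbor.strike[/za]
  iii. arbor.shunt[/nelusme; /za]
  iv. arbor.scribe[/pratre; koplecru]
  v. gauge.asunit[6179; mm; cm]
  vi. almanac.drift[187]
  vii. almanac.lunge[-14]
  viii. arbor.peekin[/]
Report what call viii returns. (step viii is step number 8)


Answer: [pratre, za]

Derivation:
> arbor.scribe p=/za c=wiges
[out] created
> arbor.strike p=/za
[out] ok
> arbor.shunt s=/nelusme d=/za
[out] ok
> arbor.scribe p=/pratre c=koplecru
[out] created
> gauge.asunit v=6179 u_from=mm u_to=cm
[out] 6179/10
> almanac.drift n=187
[out] 2113-11-13
> almanac.lunge n=-14
[out] 2112-09-13
> arbor.peekin p=/
[out] [pratre, za]


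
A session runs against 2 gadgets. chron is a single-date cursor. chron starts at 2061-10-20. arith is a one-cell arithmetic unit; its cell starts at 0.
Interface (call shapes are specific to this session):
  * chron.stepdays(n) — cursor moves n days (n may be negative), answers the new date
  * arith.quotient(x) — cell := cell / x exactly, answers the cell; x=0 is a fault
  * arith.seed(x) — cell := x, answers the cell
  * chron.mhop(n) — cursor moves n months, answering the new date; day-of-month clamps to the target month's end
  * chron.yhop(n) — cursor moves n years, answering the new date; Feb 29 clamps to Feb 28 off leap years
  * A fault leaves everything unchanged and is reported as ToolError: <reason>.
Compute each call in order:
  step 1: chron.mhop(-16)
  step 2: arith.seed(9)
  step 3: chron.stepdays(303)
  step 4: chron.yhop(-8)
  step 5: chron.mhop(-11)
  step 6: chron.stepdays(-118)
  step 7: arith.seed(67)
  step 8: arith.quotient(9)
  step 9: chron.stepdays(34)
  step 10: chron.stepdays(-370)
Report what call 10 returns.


Answer: 2051-02-20

Derivation:
$ chron.mhop -16
[out] 2060-06-20
$ arith.seed 9
[out] 9
$ chron.stepdays 303
[out] 2061-04-19
$ chron.yhop -8
[out] 2053-04-19
$ chron.mhop -11
[out] 2052-05-19
$ chron.stepdays -118
[out] 2052-01-22
$ arith.seed 67
[out] 67
$ arith.quotient 9
[out] 67/9
$ chron.stepdays 34
[out] 2052-02-25
$ chron.stepdays -370
[out] 2051-02-20


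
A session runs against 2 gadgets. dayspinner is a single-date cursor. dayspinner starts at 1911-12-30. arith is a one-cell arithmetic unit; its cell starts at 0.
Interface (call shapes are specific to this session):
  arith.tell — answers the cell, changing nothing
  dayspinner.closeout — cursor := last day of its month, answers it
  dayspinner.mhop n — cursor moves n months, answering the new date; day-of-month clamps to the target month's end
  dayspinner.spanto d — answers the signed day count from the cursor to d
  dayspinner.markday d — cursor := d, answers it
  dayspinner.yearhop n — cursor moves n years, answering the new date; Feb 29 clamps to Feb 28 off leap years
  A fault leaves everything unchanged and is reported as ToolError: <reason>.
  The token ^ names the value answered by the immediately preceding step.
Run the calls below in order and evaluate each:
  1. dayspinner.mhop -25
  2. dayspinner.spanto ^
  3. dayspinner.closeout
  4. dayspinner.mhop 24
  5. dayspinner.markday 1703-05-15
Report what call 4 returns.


==> dayspinner.mhop(n→-25)
<== 1909-11-30
==> dayspinner.spanto(d→^)
<== 0
==> dayspinner.closeout()
<== 1909-11-30
==> dayspinner.mhop(n→24)
<== 1911-11-30
==> dayspinner.markday(d→1703-05-15)
<== 1703-05-15

Answer: 1911-11-30


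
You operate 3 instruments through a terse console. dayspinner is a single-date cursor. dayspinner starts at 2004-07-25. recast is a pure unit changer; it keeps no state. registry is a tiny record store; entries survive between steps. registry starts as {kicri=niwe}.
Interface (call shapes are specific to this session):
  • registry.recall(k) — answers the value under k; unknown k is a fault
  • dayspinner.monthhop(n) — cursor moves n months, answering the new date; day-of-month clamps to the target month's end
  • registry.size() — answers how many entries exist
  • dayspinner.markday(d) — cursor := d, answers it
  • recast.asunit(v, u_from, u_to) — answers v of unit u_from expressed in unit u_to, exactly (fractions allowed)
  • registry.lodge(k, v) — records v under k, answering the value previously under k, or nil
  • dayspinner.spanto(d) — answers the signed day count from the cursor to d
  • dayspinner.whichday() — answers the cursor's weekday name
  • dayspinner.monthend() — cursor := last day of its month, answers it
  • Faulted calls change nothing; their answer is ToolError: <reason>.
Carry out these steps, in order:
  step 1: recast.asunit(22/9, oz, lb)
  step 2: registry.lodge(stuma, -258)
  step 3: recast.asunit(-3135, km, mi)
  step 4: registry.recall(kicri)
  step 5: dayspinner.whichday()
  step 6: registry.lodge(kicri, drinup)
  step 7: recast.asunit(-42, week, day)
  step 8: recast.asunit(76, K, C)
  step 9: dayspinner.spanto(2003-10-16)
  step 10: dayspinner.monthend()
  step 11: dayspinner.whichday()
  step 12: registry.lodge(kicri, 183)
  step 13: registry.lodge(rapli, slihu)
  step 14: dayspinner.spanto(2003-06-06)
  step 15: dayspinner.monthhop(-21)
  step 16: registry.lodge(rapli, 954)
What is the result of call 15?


Answer: 2002-10-31

Derivation:
I invoke asunit passing v: 22/9, u_from: oz, u_to: lb, giving 11/72.
Calling lodge passing k: stuma, v: -258, yielding nil.
Calling asunit passing v: -3135, u_from: km, u_to: mi, and get -1484375/762.
Next I call recall passing k: kicri: niwe.
I try whichday, and get Sunday.
Next I call lodge passing k: kicri, v: drinup, and observe niwe.
Now I run asunit passing v: -42, u_from: week, u_to: day, and get -294.
Calling asunit passing v: 76, u_from: K, u_to: C, yielding -3943/20.
I invoke spanto passing d: 2003-10-16, which returns -283.
I run monthend, → 2004-07-31.
I call whichday(), and observe Saturday.
Next I call lodge passing k: kicri, v: 183, — result: drinup.
Using lodge passing k: rapli, v: slihu, and see nil.
I try spanto passing d: 2003-06-06, and get -421.
Now I run monthhop passing n: -21, yielding 2002-10-31.
Next I call lodge passing k: rapli, v: 954, — result: slihu.
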